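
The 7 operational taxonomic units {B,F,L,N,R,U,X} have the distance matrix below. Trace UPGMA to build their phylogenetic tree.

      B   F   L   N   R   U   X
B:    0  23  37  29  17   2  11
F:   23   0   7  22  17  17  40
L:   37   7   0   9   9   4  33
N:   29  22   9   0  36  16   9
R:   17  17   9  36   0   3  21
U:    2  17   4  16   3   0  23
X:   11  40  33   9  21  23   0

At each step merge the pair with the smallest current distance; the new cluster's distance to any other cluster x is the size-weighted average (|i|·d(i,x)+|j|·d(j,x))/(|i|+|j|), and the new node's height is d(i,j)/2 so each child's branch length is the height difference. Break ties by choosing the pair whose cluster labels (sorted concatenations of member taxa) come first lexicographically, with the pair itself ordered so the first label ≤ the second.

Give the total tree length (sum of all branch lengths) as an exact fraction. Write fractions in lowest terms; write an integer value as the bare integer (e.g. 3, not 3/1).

563/12

step 1: merge (B,U) at d=2; branch lengths B→1, U→1; new cluster BU
  updated: d(BU,F)=20, d(BU,L)=41/2, d(BU,N)=45/2, d(BU,R)=10, d(BU,X)=17
step 2: merge (F,L) at d=7; branch lengths F→7/2, L→7/2; new cluster FL
  updated: d(BU,FL)=81/4, d(FL,N)=31/2, d(FL,R)=13, d(FL,X)=73/2
step 3: merge (N,X) at d=9; branch lengths N→9/2, X→9/2; new cluster NX
  updated: d(BU,NX)=79/4, d(FL,NX)=26, d(NX,R)=57/2
step 4: merge (BU,R) at d=10; branch lengths BU→4, R→5; new cluster BRU
  updated: d(BRU,FL)=107/6, d(BRU,NX)=68/3
step 5: merge (BRU,FL) at d=107/6; branch lengths BRU→47/12, FL→65/12; new cluster BFLRU
  updated: d(BFLRU,NX)=24
step 6: merge (BFLRU,NX) at d=24; branch lengths BFLRU→37/12, NX→15/2; new cluster BFLNRUX
final tree: ((((B:1,U:1):4,R:5):47/12,(F:7/2,L:7/2):65/12):37/12,(N:9/2,X:9/2):15/2)
total length: 563/12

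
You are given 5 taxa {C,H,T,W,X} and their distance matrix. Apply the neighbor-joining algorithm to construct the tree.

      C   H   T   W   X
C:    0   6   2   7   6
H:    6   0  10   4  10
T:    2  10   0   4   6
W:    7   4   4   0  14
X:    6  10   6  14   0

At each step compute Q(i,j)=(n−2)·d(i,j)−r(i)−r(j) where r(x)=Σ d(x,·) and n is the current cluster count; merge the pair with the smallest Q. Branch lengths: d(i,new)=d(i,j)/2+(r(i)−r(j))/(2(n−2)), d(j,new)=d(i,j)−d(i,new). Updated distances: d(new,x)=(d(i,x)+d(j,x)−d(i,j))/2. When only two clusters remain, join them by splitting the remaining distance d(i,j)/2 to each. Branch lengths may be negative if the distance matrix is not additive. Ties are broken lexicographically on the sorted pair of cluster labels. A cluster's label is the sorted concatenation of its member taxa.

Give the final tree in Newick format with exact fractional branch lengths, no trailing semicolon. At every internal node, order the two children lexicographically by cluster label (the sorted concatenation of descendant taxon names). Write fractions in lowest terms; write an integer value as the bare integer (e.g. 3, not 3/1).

iteration 1: select H,W (d=4, Q=-47); attach at lengths (13/6, 11/6); label the merged cluster HW
  updated: d(C,HW)=9/2, d(HW,T)=5, d(HW,X)=10
iteration 2: select C,HW (d=9/2, Q=-23); attach at lengths (1/2, 4); label the merged cluster CHW
  updated: d(CHW,T)=5/4, d(CHW,X)=23/4
iteration 3: select CHW,T (d=5/4, Q=-13); attach at lengths (1/2, 3/4); label the merged cluster CHTW
  updated: d(CHTW,X)=21/4
iteration 4: select CHTW,X (d=21/4); attach at lengths (21/8, 21/8); label the merged cluster CHTWX
final tree: (((C:1/2,(H:13/6,W:11/6):4):1/2,T:3/4):21/8,X:21/8)
total length: 15

(((C:1/2,(H:13/6,W:11/6):4):1/2,T:3/4):21/8,X:21/8)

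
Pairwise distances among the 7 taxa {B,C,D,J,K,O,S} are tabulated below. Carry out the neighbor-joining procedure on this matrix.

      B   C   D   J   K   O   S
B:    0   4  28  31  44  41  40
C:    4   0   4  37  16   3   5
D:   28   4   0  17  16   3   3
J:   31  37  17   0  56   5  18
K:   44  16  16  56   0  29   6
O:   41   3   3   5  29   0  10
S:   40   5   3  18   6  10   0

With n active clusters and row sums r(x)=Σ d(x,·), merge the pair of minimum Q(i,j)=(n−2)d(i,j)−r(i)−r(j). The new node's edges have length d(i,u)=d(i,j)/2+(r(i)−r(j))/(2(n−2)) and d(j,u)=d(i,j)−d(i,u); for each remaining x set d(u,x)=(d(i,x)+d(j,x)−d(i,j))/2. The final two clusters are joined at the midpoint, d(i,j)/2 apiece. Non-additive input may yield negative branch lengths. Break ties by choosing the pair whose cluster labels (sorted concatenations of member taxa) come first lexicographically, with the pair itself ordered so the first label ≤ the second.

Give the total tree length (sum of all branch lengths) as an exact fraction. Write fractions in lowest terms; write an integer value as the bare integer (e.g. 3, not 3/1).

737/16

step 1: merge (B,C) at d=4, Q=-237; branch lengths B→139/10, C→-99/10; new cluster BC
  updated: d(BC,D)=14, d(BC,J)=32, d(BC,K)=28, d(BC,O)=20, d(BC,S)=41/2
step 2: merge (J,O) at d=5, Q=-175; branch lengths J→81/8, O→-41/8; new cluster JO
  updated: d(BC,JO)=47/2, d(D,JO)=15/2, d(JO,K)=40, d(JO,S)=23/2
step 3: merge (K,S) at d=6, Q=-113; branch lengths K→67/6, S→-31/6; new cluster KS
  updated: d(BC,KS)=85/4, d(D,KS)=13/2, d(JO,KS)=91/4
step 4: merge (BC,KS) at d=85/4, Q=-267/4; branch lengths BC→203/16, KS→137/16; new cluster BCKS
  updated: d(BCKS,D)=-3/8, d(BCKS,JO)=25/2
step 5: merge (BCKS,D) at d=-3/8, Q=-157/8; branch lengths BCKS→37/16, D→-43/16; new cluster BCDKS
  updated: d(BCDKS,JO)=163/16
step 6: merge (BCDKS,JO) at d=163/16; branch lengths BCDKS→163/32, JO→163/32; new cluster BCDJKOS
final tree: ((((B:139/10,C:-99/10):203/16,(K:67/6,S:-31/6):137/16):37/16,D:-43/16):163/32,(J:81/8,O:-41/8):163/32)
total length: 737/16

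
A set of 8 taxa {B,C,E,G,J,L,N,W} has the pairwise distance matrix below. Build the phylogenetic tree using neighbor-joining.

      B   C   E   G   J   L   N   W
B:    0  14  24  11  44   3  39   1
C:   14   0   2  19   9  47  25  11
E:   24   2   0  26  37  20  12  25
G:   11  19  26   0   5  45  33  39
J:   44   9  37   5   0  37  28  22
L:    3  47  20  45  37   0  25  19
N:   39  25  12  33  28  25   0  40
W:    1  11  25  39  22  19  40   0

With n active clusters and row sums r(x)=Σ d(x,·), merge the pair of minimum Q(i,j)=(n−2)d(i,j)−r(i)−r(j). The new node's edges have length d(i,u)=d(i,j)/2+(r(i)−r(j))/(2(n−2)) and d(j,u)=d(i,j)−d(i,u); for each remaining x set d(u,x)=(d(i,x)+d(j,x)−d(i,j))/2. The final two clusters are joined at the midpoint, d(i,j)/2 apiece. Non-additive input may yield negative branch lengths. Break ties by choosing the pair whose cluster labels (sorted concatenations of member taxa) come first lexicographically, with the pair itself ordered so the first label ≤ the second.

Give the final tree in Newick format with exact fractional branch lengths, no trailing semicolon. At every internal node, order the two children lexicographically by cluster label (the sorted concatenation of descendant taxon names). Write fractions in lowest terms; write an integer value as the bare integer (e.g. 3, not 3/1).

(((((B:-63/20,L:123/20):161/32,W:111/32):385/32,(E:1/4,N:47/4):215/32):81/32,C:-9/32):377/64,(G:13/6,J:17/6):377/64)

step 1: merge (G,J) at d=5, Q=-330; branch lengths G→13/6, J→17/6; new cluster GJ
  updated: d(B,GJ)=25, d(C,GJ)=23/2, d(E,GJ)=29, d(GJ,L)=77/2, d(GJ,N)=28, d(GJ,W)=28
step 2: merge (B,L) at d=3, Q=-487/2; branch lengths B→-63/20, L→123/20; new cluster BL
  updated: d(BL,C)=29, d(BL,E)=41/2, d(BL,GJ)=121/4, d(BL,N)=61/2, d(BL,W)=17/2
step 3: merge (BL,W) at d=17/2, Q=-789/4; branch lengths BL→161/32, W→111/32; new cluster BLW
  updated: d(BLW,C)=63/4, d(BLW,E)=37/2, d(BLW,GJ)=199/8, d(BLW,N)=31
step 4: merge (E,N) at d=12, Q=-243/2; branch lengths E→1/4, N→47/4; new cluster EN
  updated: d(BLW,EN)=75/4, d(C,EN)=15/2, d(EN,GJ)=45/2
step 5: merge (BLW,EN) at d=75/4, Q=-565/8; branch lengths BLW→385/32, EN→215/32; new cluster BELNW
  updated: d(BELNW,C)=9/4, d(BELNW,GJ)=229/16
step 6: merge (BELNW,C) at d=9/4, Q=-449/16; branch lengths BELNW→81/32, C→-9/32; new cluster BCELNW
  updated: d(BCELNW,GJ)=377/32
step 7: merge (BCELNW,GJ) at d=377/32; branch lengths BCELNW→377/64, GJ→377/64; new cluster BCEGJLNW
final tree: (((((B:-63/20,L:123/20):161/32,W:111/32):385/32,(E:1/4,N:47/4):215/32):81/32,C:-9/32):377/64,(G:13/6,J:17/6):377/64)
total length: 1961/32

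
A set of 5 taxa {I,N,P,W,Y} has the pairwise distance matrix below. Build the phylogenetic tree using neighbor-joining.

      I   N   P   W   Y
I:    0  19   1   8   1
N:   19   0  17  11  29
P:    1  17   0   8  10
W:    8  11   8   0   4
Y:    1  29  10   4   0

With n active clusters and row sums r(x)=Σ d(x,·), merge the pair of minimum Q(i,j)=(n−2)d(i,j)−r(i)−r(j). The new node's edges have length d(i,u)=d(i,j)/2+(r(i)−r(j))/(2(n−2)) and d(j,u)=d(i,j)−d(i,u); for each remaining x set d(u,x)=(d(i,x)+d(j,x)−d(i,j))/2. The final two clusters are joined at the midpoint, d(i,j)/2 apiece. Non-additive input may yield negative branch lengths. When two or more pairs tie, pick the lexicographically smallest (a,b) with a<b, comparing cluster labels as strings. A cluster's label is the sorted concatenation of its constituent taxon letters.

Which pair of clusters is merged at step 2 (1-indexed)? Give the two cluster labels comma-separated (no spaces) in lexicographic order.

I,Y

1. join N+W (d=11, Q=-74) ⇒ NW; edges |N|=13, |W|=-2
  updated: d(I,NW)=8, d(NW,P)=7, d(NW,Y)=11
2. join I+Y (d=1, Q=-30) ⇒ IY; edges |I|=-5/2, |Y|=7/2
  updated: d(IY,NW)=9, d(IY,P)=5
3. join IY+NW (d=9, Q=-21) ⇒ INWY; edges |IY|=7/2, |NW|=11/2
  updated: d(INWY,P)=3/2
4. join INWY+P (d=3/2) ⇒ INPWY; edges |INWY|=3/4, |P|=3/4
final tree: (((I:-5/2,Y:7/2):7/2,(N:13,W:-2):11/2):3/4,P:3/4)
total length: 45/2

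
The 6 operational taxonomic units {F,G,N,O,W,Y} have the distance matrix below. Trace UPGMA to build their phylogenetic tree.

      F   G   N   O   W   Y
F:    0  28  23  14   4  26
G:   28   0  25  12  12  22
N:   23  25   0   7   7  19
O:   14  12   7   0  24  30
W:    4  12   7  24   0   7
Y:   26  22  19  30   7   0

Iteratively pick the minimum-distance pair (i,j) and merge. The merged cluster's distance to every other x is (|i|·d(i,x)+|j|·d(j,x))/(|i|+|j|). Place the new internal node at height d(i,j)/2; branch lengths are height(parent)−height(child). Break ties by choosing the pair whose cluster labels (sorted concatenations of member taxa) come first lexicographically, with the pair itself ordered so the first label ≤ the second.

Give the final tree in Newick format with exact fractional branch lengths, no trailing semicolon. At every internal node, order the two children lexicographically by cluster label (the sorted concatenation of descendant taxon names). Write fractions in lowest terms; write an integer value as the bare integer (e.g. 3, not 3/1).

iteration 1: select F,W (d=4); attach at lengths (2, 2); label the merged cluster FW
  updated: d(FW,G)=20, d(FW,N)=15, d(FW,O)=19, d(FW,Y)=33/2
iteration 2: select N,O (d=7); attach at lengths (7/2, 7/2); label the merged cluster NO
  updated: d(FW,NO)=17, d(G,NO)=37/2, d(NO,Y)=49/2
iteration 3: select FW,Y (d=33/2); attach at lengths (25/4, 33/4); label the merged cluster FWY
  updated: d(FWY,G)=62/3, d(FWY,NO)=39/2
iteration 4: select G,NO (d=37/2); attach at lengths (37/4, 23/4); label the merged cluster GNO
  updated: d(FWY,GNO)=179/9
iteration 5: select FWY,GNO (d=179/9); attach at lengths (61/36, 25/36); label the merged cluster FGNOWY
final tree: (((F:2,W:2):25/4,Y:33/4):61/36,(G:37/4,(N:7/2,O:7/2):23/4):25/36)
total length: 386/9

(((F:2,W:2):25/4,Y:33/4):61/36,(G:37/4,(N:7/2,O:7/2):23/4):25/36)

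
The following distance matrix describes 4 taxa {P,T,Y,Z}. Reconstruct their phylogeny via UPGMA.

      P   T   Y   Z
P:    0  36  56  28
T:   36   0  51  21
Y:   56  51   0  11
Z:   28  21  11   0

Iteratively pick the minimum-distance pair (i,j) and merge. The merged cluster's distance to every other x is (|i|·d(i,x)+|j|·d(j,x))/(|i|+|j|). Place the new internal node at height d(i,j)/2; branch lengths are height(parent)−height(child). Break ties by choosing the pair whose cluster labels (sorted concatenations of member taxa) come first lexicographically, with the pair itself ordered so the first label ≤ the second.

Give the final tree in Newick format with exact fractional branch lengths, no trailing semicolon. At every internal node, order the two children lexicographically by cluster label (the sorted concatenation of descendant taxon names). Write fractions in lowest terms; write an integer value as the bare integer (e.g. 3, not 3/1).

((P:18,T:18):3/2,(Y:11/2,Z:11/2):14)

1. join Y+Z (d=11) ⇒ YZ; edges |Y|=11/2, |Z|=11/2
  updated: d(P,YZ)=42, d(T,YZ)=36
2. join P+T (d=36) ⇒ PT; edges |P|=18, |T|=18
  updated: d(PT,YZ)=39
3. join PT+YZ (d=39) ⇒ PTYZ; edges |PT|=3/2, |YZ|=14
final tree: ((P:18,T:18):3/2,(Y:11/2,Z:11/2):14)
total length: 125/2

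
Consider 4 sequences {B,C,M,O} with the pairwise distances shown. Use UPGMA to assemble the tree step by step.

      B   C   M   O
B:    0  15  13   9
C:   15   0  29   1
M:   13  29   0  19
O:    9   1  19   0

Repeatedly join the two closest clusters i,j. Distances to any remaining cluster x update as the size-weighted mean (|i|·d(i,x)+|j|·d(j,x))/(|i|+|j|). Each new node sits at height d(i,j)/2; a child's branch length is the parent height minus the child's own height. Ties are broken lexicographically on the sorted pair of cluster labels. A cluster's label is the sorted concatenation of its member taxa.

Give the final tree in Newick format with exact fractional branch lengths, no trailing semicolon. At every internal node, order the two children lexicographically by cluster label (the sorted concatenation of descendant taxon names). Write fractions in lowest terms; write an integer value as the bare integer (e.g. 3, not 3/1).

iteration 1: select C,O (d=1); attach at lengths (1/2, 1/2); label the merged cluster CO
  updated: d(B,CO)=12, d(CO,M)=24
iteration 2: select B,CO (d=12); attach at lengths (6, 11/2); label the merged cluster BCO
  updated: d(BCO,M)=61/3
iteration 3: select BCO,M (d=61/3); attach at lengths (25/6, 61/6); label the merged cluster BCMO
final tree: ((B:6,(C:1/2,O:1/2):11/2):25/6,M:61/6)
total length: 161/6

((B:6,(C:1/2,O:1/2):11/2):25/6,M:61/6)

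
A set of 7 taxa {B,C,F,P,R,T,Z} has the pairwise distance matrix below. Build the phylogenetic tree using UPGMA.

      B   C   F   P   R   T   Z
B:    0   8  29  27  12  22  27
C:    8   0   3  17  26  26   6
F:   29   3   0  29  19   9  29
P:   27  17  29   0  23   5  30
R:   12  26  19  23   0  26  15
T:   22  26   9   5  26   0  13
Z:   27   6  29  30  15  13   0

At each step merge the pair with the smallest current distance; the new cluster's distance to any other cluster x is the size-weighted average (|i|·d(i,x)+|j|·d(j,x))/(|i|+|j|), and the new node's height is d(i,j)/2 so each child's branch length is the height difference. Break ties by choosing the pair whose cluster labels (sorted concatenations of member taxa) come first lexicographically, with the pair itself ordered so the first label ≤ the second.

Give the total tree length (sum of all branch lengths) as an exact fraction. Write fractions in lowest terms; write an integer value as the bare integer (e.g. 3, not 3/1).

iteration 1: select C,F (d=3); attach at lengths (3/2, 3/2); label the merged cluster CF
  updated: d(B,CF)=37/2, d(CF,P)=23, d(CF,R)=45/2, d(CF,T)=35/2, d(CF,Z)=35/2
iteration 2: select P,T (d=5); attach at lengths (5/2, 5/2); label the merged cluster PT
  updated: d(B,PT)=49/2, d(CF,PT)=81/4, d(PT,R)=49/2, d(PT,Z)=43/2
iteration 3: select B,R (d=12); attach at lengths (6, 6); label the merged cluster BR
  updated: d(BR,CF)=41/2, d(BR,PT)=49/2, d(BR,Z)=21
iteration 4: select CF,Z (d=35/2); attach at lengths (29/4, 35/4); label the merged cluster CFZ
  updated: d(BR,CFZ)=62/3, d(CFZ,PT)=62/3
iteration 5: select BR,CFZ (d=62/3); attach at lengths (13/3, 19/12); label the merged cluster BCFRZ
  updated: d(BCFRZ,PT)=111/5
iteration 6: select BCFRZ,PT (d=111/5); attach at lengths (23/30, 43/5); label the merged cluster BCFPRTZ
final tree: (((B:6,R:6):13/3,((C:3/2,F:3/2):29/4,Z:35/4):19/12):23/30,(P:5/2,T:5/2):43/5)
total length: 3077/60

3077/60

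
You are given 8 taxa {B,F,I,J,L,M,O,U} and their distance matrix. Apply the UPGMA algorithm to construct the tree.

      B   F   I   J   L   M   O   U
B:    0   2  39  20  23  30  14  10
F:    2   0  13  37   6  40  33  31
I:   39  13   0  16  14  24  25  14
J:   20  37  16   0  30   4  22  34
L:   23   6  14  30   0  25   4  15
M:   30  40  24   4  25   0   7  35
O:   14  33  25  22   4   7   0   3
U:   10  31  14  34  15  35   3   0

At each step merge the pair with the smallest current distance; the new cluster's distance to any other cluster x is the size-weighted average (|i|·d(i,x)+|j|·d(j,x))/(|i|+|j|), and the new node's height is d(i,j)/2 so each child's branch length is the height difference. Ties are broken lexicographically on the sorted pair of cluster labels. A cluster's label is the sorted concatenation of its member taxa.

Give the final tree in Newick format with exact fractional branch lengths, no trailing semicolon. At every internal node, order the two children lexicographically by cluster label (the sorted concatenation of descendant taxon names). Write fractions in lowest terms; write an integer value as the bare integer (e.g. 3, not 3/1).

iteration 1: select B,F (d=2); attach at lengths (1, 1); label the merged cluster BF
  updated: d(BF,I)=26, d(BF,J)=57/2, d(BF,L)=29/2, d(BF,M)=35, d(BF,O)=47/2, d(BF,U)=41/2
iteration 2: select O,U (d=3); attach at lengths (3/2, 3/2); label the merged cluster OU
  updated: d(BF,OU)=22, d(I,OU)=39/2, d(J,OU)=28, d(L,OU)=19/2, d(M,OU)=21
iteration 3: select J,M (d=4); attach at lengths (2, 2); label the merged cluster JM
  updated: d(BF,JM)=127/4, d(I,JM)=20, d(JM,L)=55/2, d(JM,OU)=49/2
iteration 4: select L,OU (d=19/2); attach at lengths (19/4, 13/4); label the merged cluster LOU
  updated: d(BF,LOU)=39/2, d(I,LOU)=53/3, d(JM,LOU)=51/2
iteration 5: select I,LOU (d=53/3); attach at lengths (53/6, 49/12); label the merged cluster ILOU
  updated: d(BF,ILOU)=169/8, d(ILOU,JM)=193/8
iteration 6: select BF,ILOU (d=169/8); attach at lengths (153/16, 83/48); label the merged cluster BFILOU
  updated: d(BFILOU,JM)=80/3
iteration 7: select BFILOU,JM (d=80/3); attach at lengths (133/48, 34/3); label the merged cluster BFIJLMOU
final tree: (((B:1,F:1):153/16,(I:53/6,(L:19/4,(O:3/2,U:3/2):13/4):49/12):83/48):133/48,(J:2,M:2):34/3)
total length: 885/16

(((B:1,F:1):153/16,(I:53/6,(L:19/4,(O:3/2,U:3/2):13/4):49/12):83/48):133/48,(J:2,M:2):34/3)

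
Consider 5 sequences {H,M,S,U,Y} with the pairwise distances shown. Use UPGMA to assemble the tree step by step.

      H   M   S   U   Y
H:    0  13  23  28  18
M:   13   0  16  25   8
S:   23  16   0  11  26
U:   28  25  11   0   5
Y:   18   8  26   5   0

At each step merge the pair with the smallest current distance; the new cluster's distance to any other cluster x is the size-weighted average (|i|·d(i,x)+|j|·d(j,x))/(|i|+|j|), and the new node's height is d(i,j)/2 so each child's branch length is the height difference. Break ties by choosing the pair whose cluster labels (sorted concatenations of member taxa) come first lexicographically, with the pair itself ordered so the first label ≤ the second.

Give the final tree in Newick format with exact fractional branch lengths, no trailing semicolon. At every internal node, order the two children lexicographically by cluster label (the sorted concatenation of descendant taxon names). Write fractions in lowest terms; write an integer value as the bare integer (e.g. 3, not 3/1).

iteration 1: select U,Y (d=5); attach at lengths (5/2, 5/2); label the merged cluster UY
  updated: d(H,UY)=23, d(M,UY)=33/2, d(S,UY)=37/2
iteration 2: select H,M (d=13); attach at lengths (13/2, 13/2); label the merged cluster HM
  updated: d(HM,S)=39/2, d(HM,UY)=79/4
iteration 3: select S,UY (d=37/2); attach at lengths (37/4, 27/4); label the merged cluster SUY
  updated: d(HM,SUY)=59/3
iteration 4: select HM,SUY (d=59/3); attach at lengths (10/3, 7/12); label the merged cluster HMSUY
final tree: ((H:13/2,M:13/2):10/3,(S:37/4,(U:5/2,Y:5/2):27/4):7/12)
total length: 455/12

((H:13/2,M:13/2):10/3,(S:37/4,(U:5/2,Y:5/2):27/4):7/12)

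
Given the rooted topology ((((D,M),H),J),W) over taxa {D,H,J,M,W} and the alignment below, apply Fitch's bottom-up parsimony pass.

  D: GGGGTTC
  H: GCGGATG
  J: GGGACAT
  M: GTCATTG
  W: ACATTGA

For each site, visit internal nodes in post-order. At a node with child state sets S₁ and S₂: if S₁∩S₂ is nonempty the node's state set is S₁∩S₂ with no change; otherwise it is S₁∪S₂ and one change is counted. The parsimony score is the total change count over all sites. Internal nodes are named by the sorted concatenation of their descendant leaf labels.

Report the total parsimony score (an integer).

16

DM@0: {G} ∩ {G} = {G} (intersection, +0)
DHM@0: {G} ∩ {G} = {G} (intersection, +0)
DHJM@0: {G} ∩ {G} = {G} (intersection, +0)
DHJMW@0: {G} ∪ {A} = {A,G} (union, +1)
DM@1: {G} ∪ {T} = {G,T} (union, +1)
DHM@1: {G,T} ∪ {C} = {C,G,T} (union, +1)
DHJM@1: {C,G,T} ∩ {G} = {G} (intersection, +0)
DHJMW@1: {G} ∪ {C} = {C,G} (union, +1)
DM@2: {G} ∪ {C} = {C,G} (union, +1)
DHM@2: {C,G} ∩ {G} = {G} (intersection, +0)
DHJM@2: {G} ∩ {G} = {G} (intersection, +0)
DHJMW@2: {G} ∪ {A} = {A,G} (union, +1)
DM@3: {G} ∪ {A} = {A,G} (union, +1)
DHM@3: {A,G} ∩ {G} = {G} (intersection, +0)
DHJM@3: {G} ∪ {A} = {A,G} (union, +1)
DHJMW@3: {A,G} ∪ {T} = {A,G,T} (union, +1)
DM@4: {T} ∩ {T} = {T} (intersection, +0)
DHM@4: {T} ∪ {A} = {A,T} (union, +1)
DHJM@4: {A,T} ∪ {C} = {A,C,T} (union, +1)
DHJMW@4: {A,C,T} ∩ {T} = {T} (intersection, +0)
DM@5: {T} ∩ {T} = {T} (intersection, +0)
DHM@5: {T} ∩ {T} = {T} (intersection, +0)
DHJM@5: {T} ∪ {A} = {A,T} (union, +1)
DHJMW@5: {A,T} ∪ {G} = {A,G,T} (union, +1)
DM@6: {C} ∪ {G} = {C,G} (union, +1)
DHM@6: {C,G} ∩ {G} = {G} (intersection, +0)
DHJM@6: {G} ∪ {T} = {G,T} (union, +1)
DHJMW@6: {G,T} ∪ {A} = {A,G,T} (union, +1)
per-site changes: [1, 3, 2, 3, 2, 2, 3]; total = 16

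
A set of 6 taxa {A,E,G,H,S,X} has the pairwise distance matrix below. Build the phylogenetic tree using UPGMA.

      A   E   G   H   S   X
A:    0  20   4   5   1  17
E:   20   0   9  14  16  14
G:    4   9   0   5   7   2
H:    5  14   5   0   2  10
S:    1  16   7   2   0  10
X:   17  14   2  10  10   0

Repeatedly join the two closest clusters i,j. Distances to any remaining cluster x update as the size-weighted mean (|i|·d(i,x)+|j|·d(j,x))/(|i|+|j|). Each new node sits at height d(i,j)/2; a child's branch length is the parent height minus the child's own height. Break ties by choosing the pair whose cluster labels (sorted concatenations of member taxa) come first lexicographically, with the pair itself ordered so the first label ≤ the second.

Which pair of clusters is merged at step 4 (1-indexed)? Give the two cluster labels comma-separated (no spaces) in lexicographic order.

step 1: merge (A,S) at d=1; branch lengths A→1/2, S→1/2; new cluster AS
  updated: d(AS,E)=18, d(AS,G)=11/2, d(AS,H)=7/2, d(AS,X)=27/2
step 2: merge (G,X) at d=2; branch lengths G→1, X→1; new cluster GX
  updated: d(AS,GX)=19/2, d(E,GX)=23/2, d(GX,H)=15/2
step 3: merge (AS,H) at d=7/2; branch lengths AS→5/4, H→7/4; new cluster AHS
  updated: d(AHS,E)=50/3, d(AHS,GX)=53/6
step 4: merge (AHS,GX) at d=53/6; branch lengths AHS→8/3, GX→41/12; new cluster AGHSX
  updated: d(AGHSX,E)=73/5
step 5: merge (AGHSX,E) at d=73/5; branch lengths AGHSX→173/60, E→73/10; new cluster AEGHSX
final tree: ((((A:1/2,S:1/2):5/4,H:7/4):8/3,(G:1,X:1):41/12):173/60,E:73/10)
total length: 334/15

AHS,GX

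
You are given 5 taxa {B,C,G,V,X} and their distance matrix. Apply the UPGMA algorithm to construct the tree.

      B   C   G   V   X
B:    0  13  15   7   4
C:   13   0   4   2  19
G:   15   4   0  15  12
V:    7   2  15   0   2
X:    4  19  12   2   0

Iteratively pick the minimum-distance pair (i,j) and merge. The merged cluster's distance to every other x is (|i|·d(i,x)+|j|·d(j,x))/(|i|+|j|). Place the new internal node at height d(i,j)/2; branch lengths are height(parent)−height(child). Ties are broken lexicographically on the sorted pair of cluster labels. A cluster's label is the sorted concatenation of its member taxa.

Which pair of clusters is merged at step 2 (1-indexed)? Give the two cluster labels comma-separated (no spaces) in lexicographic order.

iteration 1: select C,V (d=2); attach at lengths (1, 1); label the merged cluster CV
  updated: d(B,CV)=10, d(CV,G)=19/2, d(CV,X)=21/2
iteration 2: select B,X (d=4); attach at lengths (2, 2); label the merged cluster BX
  updated: d(BX,CV)=41/4, d(BX,G)=27/2
iteration 3: select CV,G (d=19/2); attach at lengths (15/4, 19/4); label the merged cluster CGV
  updated: d(BX,CGV)=34/3
iteration 4: select BX,CGV (d=34/3); attach at lengths (11/3, 11/12); label the merged cluster BCGVX
final tree: ((B:2,X:2):11/3,((C:1,V:1):15/4,G:19/4):11/12)
total length: 229/12

B,X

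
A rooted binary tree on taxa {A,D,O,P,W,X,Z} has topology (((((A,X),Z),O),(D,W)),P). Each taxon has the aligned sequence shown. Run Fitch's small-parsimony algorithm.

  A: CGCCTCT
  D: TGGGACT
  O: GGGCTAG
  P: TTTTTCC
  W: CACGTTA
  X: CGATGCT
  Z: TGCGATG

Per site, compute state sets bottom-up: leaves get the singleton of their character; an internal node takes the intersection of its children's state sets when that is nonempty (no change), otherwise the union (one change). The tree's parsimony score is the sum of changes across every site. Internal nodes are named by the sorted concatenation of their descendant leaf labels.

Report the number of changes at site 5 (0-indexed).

3

[col 0] AX: children A:{C}, X:{C} ∩→ {C}; cost 0
[col 0] AXZ: children AX:{C}, Z:{T} ∪→ {C,T}; cost 1
[col 0] AOXZ: children AXZ:{C,T}, O:{G} ∪→ {C,G,T}; cost 1
[col 0] DW: children D:{T}, W:{C} ∪→ {C,T}; cost 1
[col 0] ADOWXZ: children AOXZ:{C,G,T}, DW:{C,T} ∩→ {C,T}; cost 0
[col 0] ADOPWXZ: children ADOWXZ:{C,T}, P:{T} ∩→ {T}; cost 0
[col 1] AX: children A:{G}, X:{G} ∩→ {G}; cost 0
[col 1] AXZ: children AX:{G}, Z:{G} ∩→ {G}; cost 0
[col 1] AOXZ: children AXZ:{G}, O:{G} ∩→ {G}; cost 0
[col 1] DW: children D:{G}, W:{A} ∪→ {A,G}; cost 1
[col 1] ADOWXZ: children AOXZ:{G}, DW:{A,G} ∩→ {G}; cost 0
[col 1] ADOPWXZ: children ADOWXZ:{G}, P:{T} ∪→ {G,T}; cost 1
[col 2] AX: children A:{C}, X:{A} ∪→ {A,C}; cost 1
[col 2] AXZ: children AX:{A,C}, Z:{C} ∩→ {C}; cost 0
[col 2] AOXZ: children AXZ:{C}, O:{G} ∪→ {C,G}; cost 1
[col 2] DW: children D:{G}, W:{C} ∪→ {C,G}; cost 1
[col 2] ADOWXZ: children AOXZ:{C,G}, DW:{C,G} ∩→ {C,G}; cost 0
[col 2] ADOPWXZ: children ADOWXZ:{C,G}, P:{T} ∪→ {C,G,T}; cost 1
[col 3] AX: children A:{C}, X:{T} ∪→ {C,T}; cost 1
[col 3] AXZ: children AX:{C,T}, Z:{G} ∪→ {C,G,T}; cost 1
[col 3] AOXZ: children AXZ:{C,G,T}, O:{C} ∩→ {C}; cost 0
[col 3] DW: children D:{G}, W:{G} ∩→ {G}; cost 0
[col 3] ADOWXZ: children AOXZ:{C}, DW:{G} ∪→ {C,G}; cost 1
[col 3] ADOPWXZ: children ADOWXZ:{C,G}, P:{T} ∪→ {C,G,T}; cost 1
[col 4] AX: children A:{T}, X:{G} ∪→ {G,T}; cost 1
[col 4] AXZ: children AX:{G,T}, Z:{A} ∪→ {A,G,T}; cost 1
[col 4] AOXZ: children AXZ:{A,G,T}, O:{T} ∩→ {T}; cost 0
[col 4] DW: children D:{A}, W:{T} ∪→ {A,T}; cost 1
[col 4] ADOWXZ: children AOXZ:{T}, DW:{A,T} ∩→ {T}; cost 0
[col 4] ADOPWXZ: children ADOWXZ:{T}, P:{T} ∩→ {T}; cost 0
[col 5] AX: children A:{C}, X:{C} ∩→ {C}; cost 0
[col 5] AXZ: children AX:{C}, Z:{T} ∪→ {C,T}; cost 1
[col 5] AOXZ: children AXZ:{C,T}, O:{A} ∪→ {A,C,T}; cost 1
[col 5] DW: children D:{C}, W:{T} ∪→ {C,T}; cost 1
[col 5] ADOWXZ: children AOXZ:{A,C,T}, DW:{C,T} ∩→ {C,T}; cost 0
[col 5] ADOPWXZ: children ADOWXZ:{C,T}, P:{C} ∩→ {C}; cost 0
[col 6] AX: children A:{T}, X:{T} ∩→ {T}; cost 0
[col 6] AXZ: children AX:{T}, Z:{G} ∪→ {G,T}; cost 1
[col 6] AOXZ: children AXZ:{G,T}, O:{G} ∩→ {G}; cost 0
[col 6] DW: children D:{T}, W:{A} ∪→ {A,T}; cost 1
[col 6] ADOWXZ: children AOXZ:{G}, DW:{A,T} ∪→ {A,G,T}; cost 1
[col 6] ADOPWXZ: children ADOWXZ:{A,G,T}, P:{C} ∪→ {A,C,G,T}; cost 1
per-site changes: [3, 2, 4, 4, 3, 3, 4]; total = 23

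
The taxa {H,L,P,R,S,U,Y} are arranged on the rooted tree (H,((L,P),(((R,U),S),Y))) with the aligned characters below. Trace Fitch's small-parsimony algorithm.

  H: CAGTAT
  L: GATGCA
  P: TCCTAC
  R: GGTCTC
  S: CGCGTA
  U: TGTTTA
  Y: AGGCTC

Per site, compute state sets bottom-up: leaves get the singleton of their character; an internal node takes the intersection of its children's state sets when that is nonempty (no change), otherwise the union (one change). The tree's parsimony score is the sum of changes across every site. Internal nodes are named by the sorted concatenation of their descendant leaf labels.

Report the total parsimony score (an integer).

21

site 0, node LP: L={G} ∪ P={T} → {G,T} (+1)
site 0, node RU: R={G} ∪ U={T} → {G,T} (+1)
site 0, node RSU: RU={G,T} ∪ S={C} → {C,G,T} (+1)
site 0, node RSUY: RSU={C,G,T} ∪ Y={A} → {A,C,G,T} (+1)
site 0, node LPRSUY: LP={G,T} ∩ RSUY={A,C,G,T} → {G,T} (+0)
site 0, node HLPRSUY: H={C} ∪ LPRSUY={G,T} → {C,G,T} (+1)
site 1, node LP: L={A} ∪ P={C} → {A,C} (+1)
site 1, node RU: R={G} ∩ U={G} → {G} (+0)
site 1, node RSU: RU={G} ∩ S={G} → {G} (+0)
site 1, node RSUY: RSU={G} ∩ Y={G} → {G} (+0)
site 1, node LPRSUY: LP={A,C} ∪ RSUY={G} → {A,C,G} (+1)
site 1, node HLPRSUY: H={A} ∩ LPRSUY={A,C,G} → {A} (+0)
site 2, node LP: L={T} ∪ P={C} → {C,T} (+1)
site 2, node RU: R={T} ∩ U={T} → {T} (+0)
site 2, node RSU: RU={T} ∪ S={C} → {C,T} (+1)
site 2, node RSUY: RSU={C,T} ∪ Y={G} → {C,G,T} (+1)
site 2, node LPRSUY: LP={C,T} ∩ RSUY={C,G,T} → {C,T} (+0)
site 2, node HLPRSUY: H={G} ∪ LPRSUY={C,T} → {C,G,T} (+1)
site 3, node LP: L={G} ∪ P={T} → {G,T} (+1)
site 3, node RU: R={C} ∪ U={T} → {C,T} (+1)
site 3, node RSU: RU={C,T} ∪ S={G} → {C,G,T} (+1)
site 3, node RSUY: RSU={C,G,T} ∩ Y={C} → {C} (+0)
site 3, node LPRSUY: LP={G,T} ∪ RSUY={C} → {C,G,T} (+1)
site 3, node HLPRSUY: H={T} ∩ LPRSUY={C,G,T} → {T} (+0)
site 4, node LP: L={C} ∪ P={A} → {A,C} (+1)
site 4, node RU: R={T} ∩ U={T} → {T} (+0)
site 4, node RSU: RU={T} ∩ S={T} → {T} (+0)
site 4, node RSUY: RSU={T} ∩ Y={T} → {T} (+0)
site 4, node LPRSUY: LP={A,C} ∪ RSUY={T} → {A,C,T} (+1)
site 4, node HLPRSUY: H={A} ∩ LPRSUY={A,C,T} → {A} (+0)
site 5, node LP: L={A} ∪ P={C} → {A,C} (+1)
site 5, node RU: R={C} ∪ U={A} → {A,C} (+1)
site 5, node RSU: RU={A,C} ∩ S={A} → {A} (+0)
site 5, node RSUY: RSU={A} ∪ Y={C} → {A,C} (+1)
site 5, node LPRSUY: LP={A,C} ∩ RSUY={A,C} → {A,C} (+0)
site 5, node HLPRSUY: H={T} ∪ LPRSUY={A,C} → {A,C,T} (+1)
per-site changes: [5, 2, 4, 4, 2, 4]; total = 21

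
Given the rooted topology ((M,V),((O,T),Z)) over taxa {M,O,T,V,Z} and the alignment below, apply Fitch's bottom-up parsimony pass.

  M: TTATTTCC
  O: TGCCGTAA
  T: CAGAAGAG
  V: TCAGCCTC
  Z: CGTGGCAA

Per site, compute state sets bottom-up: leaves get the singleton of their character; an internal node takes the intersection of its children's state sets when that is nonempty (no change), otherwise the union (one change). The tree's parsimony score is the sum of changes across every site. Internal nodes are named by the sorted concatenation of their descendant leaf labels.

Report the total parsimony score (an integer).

site 0, node MV: M={T} ∩ V={T} → {T} (+0)
site 0, node OT: O={T} ∪ T={C} → {C,T} (+1)
site 0, node OTZ: OT={C,T} ∩ Z={C} → {C} (+0)
site 0, node MOTVZ: MV={T} ∪ OTZ={C} → {C,T} (+1)
site 1, node MV: M={T} ∪ V={C} → {C,T} (+1)
site 1, node OT: O={G} ∪ T={A} → {A,G} (+1)
site 1, node OTZ: OT={A,G} ∩ Z={G} → {G} (+0)
site 1, node MOTVZ: MV={C,T} ∪ OTZ={G} → {C,G,T} (+1)
site 2, node MV: M={A} ∩ V={A} → {A} (+0)
site 2, node OT: O={C} ∪ T={G} → {C,G} (+1)
site 2, node OTZ: OT={C,G} ∪ Z={T} → {C,G,T} (+1)
site 2, node MOTVZ: MV={A} ∪ OTZ={C,G,T} → {A,C,G,T} (+1)
site 3, node MV: M={T} ∪ V={G} → {G,T} (+1)
site 3, node OT: O={C} ∪ T={A} → {A,C} (+1)
site 3, node OTZ: OT={A,C} ∪ Z={G} → {A,C,G} (+1)
site 3, node MOTVZ: MV={G,T} ∩ OTZ={A,C,G} → {G} (+0)
site 4, node MV: M={T} ∪ V={C} → {C,T} (+1)
site 4, node OT: O={G} ∪ T={A} → {A,G} (+1)
site 4, node OTZ: OT={A,G} ∩ Z={G} → {G} (+0)
site 4, node MOTVZ: MV={C,T} ∪ OTZ={G} → {C,G,T} (+1)
site 5, node MV: M={T} ∪ V={C} → {C,T} (+1)
site 5, node OT: O={T} ∪ T={G} → {G,T} (+1)
site 5, node OTZ: OT={G,T} ∪ Z={C} → {C,G,T} (+1)
site 5, node MOTVZ: MV={C,T} ∩ OTZ={C,G,T} → {C,T} (+0)
site 6, node MV: M={C} ∪ V={T} → {C,T} (+1)
site 6, node OT: O={A} ∩ T={A} → {A} (+0)
site 6, node OTZ: OT={A} ∩ Z={A} → {A} (+0)
site 6, node MOTVZ: MV={C,T} ∪ OTZ={A} → {A,C,T} (+1)
site 7, node MV: M={C} ∩ V={C} → {C} (+0)
site 7, node OT: O={A} ∪ T={G} → {A,G} (+1)
site 7, node OTZ: OT={A,G} ∩ Z={A} → {A} (+0)
site 7, node MOTVZ: MV={C} ∪ OTZ={A} → {A,C} (+1)
per-site changes: [2, 3, 3, 3, 3, 3, 2, 2]; total = 21

21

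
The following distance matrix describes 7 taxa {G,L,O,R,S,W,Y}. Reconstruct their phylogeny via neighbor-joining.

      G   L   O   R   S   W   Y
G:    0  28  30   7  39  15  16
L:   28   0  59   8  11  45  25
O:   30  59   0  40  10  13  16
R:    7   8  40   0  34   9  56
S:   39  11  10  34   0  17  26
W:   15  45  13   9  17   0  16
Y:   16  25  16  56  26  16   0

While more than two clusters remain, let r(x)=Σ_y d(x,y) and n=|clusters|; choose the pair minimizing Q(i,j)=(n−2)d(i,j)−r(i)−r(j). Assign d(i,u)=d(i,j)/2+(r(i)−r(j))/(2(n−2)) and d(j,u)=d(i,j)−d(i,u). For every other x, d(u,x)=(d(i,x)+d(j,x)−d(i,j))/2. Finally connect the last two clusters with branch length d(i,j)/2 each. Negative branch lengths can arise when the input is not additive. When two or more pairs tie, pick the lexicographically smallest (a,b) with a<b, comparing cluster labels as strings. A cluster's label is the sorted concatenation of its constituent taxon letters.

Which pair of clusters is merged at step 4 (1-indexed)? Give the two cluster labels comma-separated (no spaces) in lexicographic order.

iteration 1: select L,R (d=8, Q=-290); attach at lengths (31/5, 9/5); label the merged cluster LR
  updated: d(G,LR)=27/2, d(LR,O)=91/2, d(LR,S)=37/2, d(LR,W)=23, d(LR,Y)=73/2
iteration 2: select G,LR (d=27/2, Q=-393/2); attach at lengths (61/16, 155/16); label the merged cluster GLR
  updated: d(GLR,O)=31, d(GLR,S)=22, d(GLR,W)=49/4, d(GLR,Y)=39/2
iteration 3: select O,S (d=10, Q=-115); attach at lengths (25/6, 35/6); label the merged cluster OS
  updated: d(GLR,OS)=43/2, d(OS,W)=10, d(OS,Y)=16
iteration 4: select GLR,W (d=49/4, Q=-67); attach at lengths (79/8, 19/8); label the merged cluster GLRW
  updated: d(GLRW,OS)=77/8, d(GLRW,Y)=93/8
iteration 5: select GLRW,OS (d=77/8, Q=-149/4); attach at lengths (21/8, 7); label the merged cluster GLORSW
  updated: d(GLORSW,Y)=9
iteration 6: select GLORSW,Y (d=9); attach at lengths (9/2, 9/2); label the merged cluster GLORSWY
final tree: ((((G:61/16,(L:31/5,R:9/5):155/16):79/8,W:19/8):21/8,(O:25/6,S:35/6):7):9/2,Y:9/2)
total length: 499/8

GLR,W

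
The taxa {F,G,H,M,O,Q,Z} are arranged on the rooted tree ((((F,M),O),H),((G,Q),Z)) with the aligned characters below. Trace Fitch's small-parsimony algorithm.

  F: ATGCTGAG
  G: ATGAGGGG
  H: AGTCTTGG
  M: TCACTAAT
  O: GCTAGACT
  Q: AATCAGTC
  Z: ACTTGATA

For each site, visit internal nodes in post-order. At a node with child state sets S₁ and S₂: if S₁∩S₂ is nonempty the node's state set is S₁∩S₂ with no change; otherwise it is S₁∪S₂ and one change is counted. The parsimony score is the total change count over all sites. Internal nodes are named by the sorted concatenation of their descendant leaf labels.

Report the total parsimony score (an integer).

26

FM@0: {A} ∪ {T} = {A,T} (union, +1)
FMO@0: {A,T} ∪ {G} = {A,G,T} (union, +1)
FHMO@0: {A,G,T} ∩ {A} = {A} (intersection, +0)
GQ@0: {A} ∩ {A} = {A} (intersection, +0)
GQZ@0: {A} ∩ {A} = {A} (intersection, +0)
FGHMOQZ@0: {A} ∩ {A} = {A} (intersection, +0)
FM@1: {T} ∪ {C} = {C,T} (union, +1)
FMO@1: {C,T} ∩ {C} = {C} (intersection, +0)
FHMO@1: {C} ∪ {G} = {C,G} (union, +1)
GQ@1: {T} ∪ {A} = {A,T} (union, +1)
GQZ@1: {A,T} ∪ {C} = {A,C,T} (union, +1)
FGHMOQZ@1: {C,G} ∩ {A,C,T} = {C} (intersection, +0)
FM@2: {G} ∪ {A} = {A,G} (union, +1)
FMO@2: {A,G} ∪ {T} = {A,G,T} (union, +1)
FHMO@2: {A,G,T} ∩ {T} = {T} (intersection, +0)
GQ@2: {G} ∪ {T} = {G,T} (union, +1)
GQZ@2: {G,T} ∩ {T} = {T} (intersection, +0)
FGHMOQZ@2: {T} ∩ {T} = {T} (intersection, +0)
FM@3: {C} ∩ {C} = {C} (intersection, +0)
FMO@3: {C} ∪ {A} = {A,C} (union, +1)
FHMO@3: {A,C} ∩ {C} = {C} (intersection, +0)
GQ@3: {A} ∪ {C} = {A,C} (union, +1)
GQZ@3: {A,C} ∪ {T} = {A,C,T} (union, +1)
FGHMOQZ@3: {C} ∩ {A,C,T} = {C} (intersection, +0)
FM@4: {T} ∩ {T} = {T} (intersection, +0)
FMO@4: {T} ∪ {G} = {G,T} (union, +1)
FHMO@4: {G,T} ∩ {T} = {T} (intersection, +0)
GQ@4: {G} ∪ {A} = {A,G} (union, +1)
GQZ@4: {A,G} ∩ {G} = {G} (intersection, +0)
FGHMOQZ@4: {T} ∪ {G} = {G,T} (union, +1)
FM@5: {G} ∪ {A} = {A,G} (union, +1)
FMO@5: {A,G} ∩ {A} = {A} (intersection, +0)
FHMO@5: {A} ∪ {T} = {A,T} (union, +1)
GQ@5: {G} ∩ {G} = {G} (intersection, +0)
GQZ@5: {G} ∪ {A} = {A,G} (union, +1)
FGHMOQZ@5: {A,T} ∩ {A,G} = {A} (intersection, +0)
FM@6: {A} ∩ {A} = {A} (intersection, +0)
FMO@6: {A} ∪ {C} = {A,C} (union, +1)
FHMO@6: {A,C} ∪ {G} = {A,C,G} (union, +1)
GQ@6: {G} ∪ {T} = {G,T} (union, +1)
GQZ@6: {G,T} ∩ {T} = {T} (intersection, +0)
FGHMOQZ@6: {A,C,G} ∪ {T} = {A,C,G,T} (union, +1)
FM@7: {G} ∪ {T} = {G,T} (union, +1)
FMO@7: {G,T} ∩ {T} = {T} (intersection, +0)
FHMO@7: {T} ∪ {G} = {G,T} (union, +1)
GQ@7: {G} ∪ {C} = {C,G} (union, +1)
GQZ@7: {C,G} ∪ {A} = {A,C,G} (union, +1)
FGHMOQZ@7: {G,T} ∩ {A,C,G} = {G} (intersection, +0)
per-site changes: [2, 4, 3, 3, 3, 3, 4, 4]; total = 26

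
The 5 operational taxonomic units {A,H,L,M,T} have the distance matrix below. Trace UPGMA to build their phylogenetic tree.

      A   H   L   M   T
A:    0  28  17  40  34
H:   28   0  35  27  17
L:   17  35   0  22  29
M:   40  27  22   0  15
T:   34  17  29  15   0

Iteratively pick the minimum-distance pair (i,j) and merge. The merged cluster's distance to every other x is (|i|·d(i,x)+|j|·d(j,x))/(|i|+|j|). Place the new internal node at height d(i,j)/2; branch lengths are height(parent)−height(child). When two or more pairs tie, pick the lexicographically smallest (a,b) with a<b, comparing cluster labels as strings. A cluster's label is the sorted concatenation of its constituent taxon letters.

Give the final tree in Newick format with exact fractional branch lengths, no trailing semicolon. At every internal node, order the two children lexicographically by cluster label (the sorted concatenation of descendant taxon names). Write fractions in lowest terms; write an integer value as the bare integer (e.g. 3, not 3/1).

((A:17/2,L:17/2):43/6,(H:11,(M:15/2,T:15/2):7/2):14/3)

1. join M+T (d=15) ⇒ MT; edges |M|=15/2, |T|=15/2
  updated: d(A,MT)=37, d(H,MT)=22, d(L,MT)=51/2
2. join A+L (d=17) ⇒ AL; edges |A|=17/2, |L|=17/2
  updated: d(AL,H)=63/2, d(AL,MT)=125/4
3. join H+MT (d=22) ⇒ HMT; edges |H|=11, |MT|=7/2
  updated: d(AL,HMT)=94/3
4. join AL+HMT (d=94/3) ⇒ AHLMT; edges |AL|=43/6, |HMT|=14/3
final tree: ((A:17/2,L:17/2):43/6,(H:11,(M:15/2,T:15/2):7/2):14/3)
total length: 175/3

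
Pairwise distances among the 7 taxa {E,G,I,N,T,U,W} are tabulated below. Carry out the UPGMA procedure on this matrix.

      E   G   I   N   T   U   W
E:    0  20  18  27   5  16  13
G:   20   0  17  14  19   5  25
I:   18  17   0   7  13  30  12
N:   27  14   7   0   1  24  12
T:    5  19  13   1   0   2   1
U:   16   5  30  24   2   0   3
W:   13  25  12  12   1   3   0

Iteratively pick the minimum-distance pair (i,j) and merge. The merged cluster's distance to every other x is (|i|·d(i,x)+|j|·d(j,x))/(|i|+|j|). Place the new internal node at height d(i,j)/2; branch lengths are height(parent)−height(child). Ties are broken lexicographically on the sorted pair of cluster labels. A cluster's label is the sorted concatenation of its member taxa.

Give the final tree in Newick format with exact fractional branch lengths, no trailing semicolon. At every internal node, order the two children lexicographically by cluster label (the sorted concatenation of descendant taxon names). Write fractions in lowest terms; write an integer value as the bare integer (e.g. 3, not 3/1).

(((E:61/8,((N:1/2,T:1/2):35/8,(U:3/2,W:3/2):27/8):11/4):3/8,I:8):1/3,G:25/3)

1. join N+T (d=1) ⇒ NT; edges |N|=1/2, |T|=1/2
  updated: d(E,NT)=16, d(G,NT)=33/2, d(I,NT)=10, d(NT,U)=13, d(NT,W)=13/2
2. join U+W (d=3) ⇒ UW; edges |U|=3/2, |W|=3/2
  updated: d(E,UW)=29/2, d(G,UW)=15, d(I,UW)=21, d(NT,UW)=39/4
3. join NT+UW (d=39/4) ⇒ NTUW; edges |NT|=35/8, |UW|=27/8
  updated: d(E,NTUW)=61/4, d(G,NTUW)=63/4, d(I,NTUW)=31/2
4. join E+NTUW (d=61/4) ⇒ ENTUW; edges |E|=61/8, |NTUW|=11/4
  updated: d(ENTUW,G)=83/5, d(ENTUW,I)=16
5. join ENTUW+I (d=16) ⇒ EINTUW; edges |ENTUW|=3/8, |I|=8
  updated: d(EINTUW,G)=50/3
6. join EINTUW+G (d=50/3) ⇒ EGINTUW; edges |EINTUW|=1/3, |G|=25/3
final tree: (((E:61/8,((N:1/2,T:1/2):35/8,(U:3/2,W:3/2):27/8):11/4):3/8,I:8):1/3,G:25/3)
total length: 235/6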